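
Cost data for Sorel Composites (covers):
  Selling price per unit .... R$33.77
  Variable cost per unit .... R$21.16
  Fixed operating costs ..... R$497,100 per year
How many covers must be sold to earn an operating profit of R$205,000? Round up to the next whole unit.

Contribution margin per unit = R$33.77 − R$21.16 = R$12.61.
Units = (FC + target) / CM = (R$497,100 + R$205,000) / R$12.61 = 55,678.03, so 55,679 covers.

55,679 covers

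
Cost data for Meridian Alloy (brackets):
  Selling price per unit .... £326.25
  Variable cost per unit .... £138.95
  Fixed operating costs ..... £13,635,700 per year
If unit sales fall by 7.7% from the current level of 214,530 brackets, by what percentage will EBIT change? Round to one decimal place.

-11.7%

Total contribution margin = 214,530 × £187.30 = £40,181,469.00.
Operating income = contribution − fixed costs = £40,181,469.00 − £13,635,700 = £26,545,769.00.
Degree of operating leverage = £40,181,469.00 / £26,545,769.00 = 1.5137.
Operating income changes by 1.5137 × -7.7% = -11.7%.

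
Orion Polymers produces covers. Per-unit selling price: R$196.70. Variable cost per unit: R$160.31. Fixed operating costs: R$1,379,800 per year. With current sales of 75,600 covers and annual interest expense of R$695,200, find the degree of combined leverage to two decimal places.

Total contribution margin = 75,600 × R$36.39 = R$2,751,084.00.
Subtracting fixed costs: EBIT = R$2,751,084.00 − R$1,379,800 = R$1,371,284.00. Interest = R$695,200.00, so EBIT − I = R$676,084.00.
Degree of total leverage = total CM / (EBIT − interest) = R$2,751,084.00 / R$676,084.00 = 4.0691.

4.07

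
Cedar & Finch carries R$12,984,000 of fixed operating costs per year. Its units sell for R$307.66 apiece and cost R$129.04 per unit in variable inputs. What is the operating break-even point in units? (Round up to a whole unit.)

72,691 units

Each unit contributes R$307.66 − R$129.04 = R$178.62.
Break-even Q = R$12,984,000 / R$178.62 = 72,690.63 → 72,691 units.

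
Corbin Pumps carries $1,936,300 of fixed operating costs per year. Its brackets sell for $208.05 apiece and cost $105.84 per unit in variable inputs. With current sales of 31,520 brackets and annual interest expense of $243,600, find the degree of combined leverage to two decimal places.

3.09

Contribution at this volume is 31,520 × $102.21 = $3,221,659.20.
Operating income = contribution − fixed costs = $3,221,659.20 − $1,936,300 = $1,285,359.20. Interest = $243,600.00, so EBIT − I = $1,041,759.20.
Degree of total leverage = total CM / (EBIT − interest) = $3,221,659.20 / $1,041,759.20 = 3.0925.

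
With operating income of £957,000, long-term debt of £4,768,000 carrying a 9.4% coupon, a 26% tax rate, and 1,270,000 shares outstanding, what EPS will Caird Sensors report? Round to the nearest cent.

Interest = £448,192.00, so EBT = £957,000 − £448,192.00 = £508,808.00.
Net income = £508,808.00 × (1 − 0.26) = £376,517.92.
EPS = £376,517.92 ÷ 1,270,000 = £0.30.

£0.30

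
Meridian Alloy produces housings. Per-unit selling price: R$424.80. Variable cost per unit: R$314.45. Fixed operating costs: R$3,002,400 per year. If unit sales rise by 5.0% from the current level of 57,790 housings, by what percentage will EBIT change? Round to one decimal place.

At 57,790 units, contribution = 57,790 × R$110.35 = R$6,377,126.50.
EBIT = R$6,377,126.50 − R$3,002,400 = R$3,374,726.50.
So DOL = total CM / EBIT = R$6,377,126.50 / R$3,374,726.50 = 1.8897.
So EBIT moves 1.8897 × (+5.0%) = +9.4%.

+9.4%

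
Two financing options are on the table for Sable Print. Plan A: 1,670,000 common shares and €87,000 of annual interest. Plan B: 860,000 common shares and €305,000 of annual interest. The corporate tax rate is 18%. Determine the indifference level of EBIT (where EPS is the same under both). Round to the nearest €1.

€536,457

Set EPS_A = EPS_B: (EBIT − €87,000)(1 − 0.18) ÷ 1,670,000 = (EBIT − €305,000)(1 − 0.18) ÷ 860,000.
The (1 − t) factor cancels: (EBIT − 87,000) × 860,000 = (EBIT − 305,000) × 1,670,000.
EBIT × (1,670,000 − 860,000) = 305,000 × 1,670,000 − 87,000 × 860,000 = 434,530,000,000, so EBIT = 434,530,000,000 ÷ 810,000 = 536,456.79.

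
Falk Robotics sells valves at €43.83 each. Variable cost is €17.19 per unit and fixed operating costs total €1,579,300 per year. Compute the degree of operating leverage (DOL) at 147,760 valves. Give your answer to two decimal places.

Contribution at this volume is 147,760 × €26.64 = €3,936,326.40.
EBIT = €3,936,326.40 − €1,579,300 = €2,357,026.40.
So DOL = total CM / EBIT = €3,936,326.40 / €2,357,026.40 = 1.6700.

1.67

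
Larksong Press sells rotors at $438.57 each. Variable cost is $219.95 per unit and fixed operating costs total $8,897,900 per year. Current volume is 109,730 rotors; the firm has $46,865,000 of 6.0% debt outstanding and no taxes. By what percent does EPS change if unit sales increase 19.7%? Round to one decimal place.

Contribution at this volume is 109,730 × $218.62 = $23,989,172.60.
Operating income = contribution − fixed costs = $23,989,172.60 − $8,897,900 = $15,091,272.60.
Interest = $2,811,900.00, so EBIT − I = $12,279,372.60.
DCL = total CM / (EBIT − I) = $23,989,172.60 / $12,279,372.60 = 1.9536.
%ΔEPS = DCL × %ΔSales = 1.9536 × +19.7% = +38.5%.

+38.5%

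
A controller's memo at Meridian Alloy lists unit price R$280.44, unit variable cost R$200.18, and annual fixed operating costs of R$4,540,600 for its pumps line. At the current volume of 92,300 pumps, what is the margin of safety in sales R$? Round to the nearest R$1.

Contribution margin per unit = R$280.44 − R$200.18 = R$80.26. Break-even units = R$4,540,600 ÷ R$80.26 = 56,573.64; break-even revenue = 56,573.64 × R$280.44 = R$15,865,510.39.
Actual sales revenue = 92,300 × R$280.44 = R$25,884,612.00.
Margin of safety = R$25,884,612.00 − R$15,865,510.39 = R$10,019,102.

R$10,019,102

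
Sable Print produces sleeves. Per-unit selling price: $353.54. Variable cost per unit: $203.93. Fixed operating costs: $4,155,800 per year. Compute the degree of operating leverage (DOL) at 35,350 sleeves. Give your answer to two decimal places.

Contribution at this volume is 35,350 × $149.61 = $5,288,713.50.
Subtracting fixed costs: EBIT = $5,288,713.50 − $4,155,800 = $1,132,913.50.
So DOL = total CM / EBIT = $5,288,713.50 / $1,132,913.50 = 4.6682.

4.67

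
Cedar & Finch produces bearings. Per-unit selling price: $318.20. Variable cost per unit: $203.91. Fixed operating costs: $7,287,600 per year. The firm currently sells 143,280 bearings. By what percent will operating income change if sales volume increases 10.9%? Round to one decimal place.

+19.6%

At 143,280 units, contribution = 143,280 × $114.29 = $16,375,471.20.
Subtracting fixed costs: EBIT = $16,375,471.20 − $7,287,600 = $9,087,871.20.
So DOL = total CM / EBIT = $16,375,471.20 / $9,087,871.20 = 1.8019.
Operating income changes by 1.8019 × +10.9% = +19.6%.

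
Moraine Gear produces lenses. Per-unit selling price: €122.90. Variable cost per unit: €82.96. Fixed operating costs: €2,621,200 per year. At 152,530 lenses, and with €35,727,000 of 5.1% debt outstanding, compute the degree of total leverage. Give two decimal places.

3.69

Contribution at this volume is 152,530 × €39.94 = €6,092,048.20.
Operating income = contribution − fixed costs = €6,092,048.20 − €2,621,200 = €3,470,848.20. Interest = €1,822,077.00, so EBIT − I = €1,648,771.20.
DCL = contribution ÷ (EBIT − I) = €6,092,048.20 ÷ €1,648,771.20 = 3.6949.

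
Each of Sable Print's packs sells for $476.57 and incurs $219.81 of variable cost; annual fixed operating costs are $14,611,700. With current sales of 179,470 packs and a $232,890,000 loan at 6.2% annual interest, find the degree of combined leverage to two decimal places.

2.71

Contribution at this volume is 179,470 × $256.76 = $46,080,717.20.
EBIT = $46,080,717.20 − $14,611,700 = $31,469,017.20. Interest = $14,439,180.00, so EBIT − I = $17,029,837.20.
DCL = contribution ÷ (EBIT − I) = $46,080,717.20 ÷ $17,029,837.20 = 2.7059.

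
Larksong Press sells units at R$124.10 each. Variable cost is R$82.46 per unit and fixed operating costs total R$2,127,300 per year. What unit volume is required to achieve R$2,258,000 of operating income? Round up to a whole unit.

Contribution margin per unit = R$124.10 − R$82.46 = R$41.64.
Units = (FC + target) / CM = (R$2,127,300 + R$2,258,000) / R$41.64 = 105,314.60, so 105,315 units.

105,315 units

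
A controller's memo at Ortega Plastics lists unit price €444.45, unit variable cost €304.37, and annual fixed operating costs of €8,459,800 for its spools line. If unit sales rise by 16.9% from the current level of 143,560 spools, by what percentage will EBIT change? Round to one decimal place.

At 143,560 units, contribution = 143,560 × €140.08 = €20,109,884.80.
Subtracting fixed costs: EBIT = €20,109,884.80 − €8,459,800 = €11,650,084.80.
So DOL = total CM / EBIT = €20,109,884.80 / €11,650,084.80 = 1.7262.
%ΔEBIT = DOL × %ΔSales = 1.7262 × +16.9% = +29.2%.

+29.2%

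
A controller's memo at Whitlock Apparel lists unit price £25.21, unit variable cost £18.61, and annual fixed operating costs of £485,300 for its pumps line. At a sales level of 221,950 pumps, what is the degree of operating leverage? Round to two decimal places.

1.50

At 221,950 units, contribution = 221,950 × £6.60 = £1,464,870.00.
EBIT = £1,464,870.00 − £485,300 = £979,570.00.
Degree of operating leverage = £1,464,870.00 / £979,570.00 = 1.4954.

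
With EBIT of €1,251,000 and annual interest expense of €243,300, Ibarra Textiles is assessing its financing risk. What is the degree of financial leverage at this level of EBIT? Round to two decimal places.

Interest = €243,300.00.
DFL = EBIT ÷ (EBIT − I) = €1,251,000 ÷ (€1,251,000 − €243,300.00) = €1,251,000 ÷ €1,007,700.00 = 1.2414.

1.24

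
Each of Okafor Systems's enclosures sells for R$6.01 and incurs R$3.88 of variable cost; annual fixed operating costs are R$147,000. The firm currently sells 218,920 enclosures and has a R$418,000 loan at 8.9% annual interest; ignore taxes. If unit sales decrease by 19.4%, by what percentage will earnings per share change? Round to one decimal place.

At 218,920 units, contribution = 218,920 × R$2.13 = R$466,299.60.
Operating income = contribution − fixed costs = R$466,299.60 − R$147,000 = R$319,299.60.
Interest = R$37,202.00, so EBIT − I = R$282,097.60.
DCL = total CM / (EBIT − I) = R$466,299.60 / R$282,097.60 = 1.6530.
%ΔEPS = DCL × %ΔSales = 1.6530 × -19.4% = -32.1%.

-32.1%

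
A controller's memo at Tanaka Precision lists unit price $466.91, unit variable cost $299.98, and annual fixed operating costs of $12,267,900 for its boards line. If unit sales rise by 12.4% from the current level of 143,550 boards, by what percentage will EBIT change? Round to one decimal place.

Contribution at this volume is 143,550 × $166.93 = $23,962,801.50.
Operating income = contribution − fixed costs = $23,962,801.50 − $12,267,900 = $11,694,901.50.
DOL = contribution ÷ EBIT = $23,962,801.50 ÷ $11,694,901.50 = 2.0490.
Operating income changes by 2.0490 × +12.4% = +25.4%.

+25.4%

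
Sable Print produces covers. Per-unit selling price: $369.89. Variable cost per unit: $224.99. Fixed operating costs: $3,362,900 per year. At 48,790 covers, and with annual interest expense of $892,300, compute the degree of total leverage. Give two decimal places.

At 48,790 units, contribution = 48,790 × $144.90 = $7,069,671.00.
Operating income = contribution − fixed costs = $7,069,671.00 − $3,362,900 = $3,706,771.00. Interest = $892,300.00, so EBIT − I = $2,814,471.00.
Degree of total leverage = total CM / (EBIT − interest) = $7,069,671.00 / $2,814,471.00 = 2.5119.

2.51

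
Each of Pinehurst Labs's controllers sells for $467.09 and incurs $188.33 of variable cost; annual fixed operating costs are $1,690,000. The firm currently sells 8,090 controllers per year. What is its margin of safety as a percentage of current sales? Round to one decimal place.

Each unit contributes $467.09 − $188.33 = $278.76. Break-even units = $1,690,000 ÷ $278.76 = 6,062.56; break-even revenue = 6,062.56 × $467.09 = $2,831,762.45.
Current sales = 8,090 × $467.09 = $3,778,758.10.
Margin of safety = ($3,778,758.10 − $2,831,762.45) ÷ $3,778,758.10 = 25.1%.

25.1%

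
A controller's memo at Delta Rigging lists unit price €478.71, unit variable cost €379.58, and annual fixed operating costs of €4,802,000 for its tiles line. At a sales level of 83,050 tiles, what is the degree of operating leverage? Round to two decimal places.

2.40

Total contribution margin = 83,050 × €99.13 = €8,232,746.50.
EBIT = €8,232,746.50 − €4,802,000 = €3,430,746.50.
So DOL = total CM / EBIT = €8,232,746.50 / €3,430,746.50 = 2.3997.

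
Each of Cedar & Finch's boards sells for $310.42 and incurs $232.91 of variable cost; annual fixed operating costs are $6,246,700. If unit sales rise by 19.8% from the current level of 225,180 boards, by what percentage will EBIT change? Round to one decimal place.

Total contribution margin = 225,180 × $77.51 = $17,453,701.80.
Operating income = contribution − fixed costs = $17,453,701.80 − $6,246,700 = $11,207,001.80.
DOL = contribution ÷ EBIT = $17,453,701.80 ÷ $11,207,001.80 = 1.5574.
Operating income changes by 1.5574 × +19.8% = +30.8%.

+30.8%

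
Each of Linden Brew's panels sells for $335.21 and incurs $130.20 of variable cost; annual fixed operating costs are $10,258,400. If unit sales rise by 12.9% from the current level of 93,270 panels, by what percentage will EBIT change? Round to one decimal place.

At 93,270 units, contribution = 93,270 × $205.01 = $19,121,282.70.
Subtracting fixed costs: EBIT = $19,121,282.70 − $10,258,400 = $8,862,882.70.
So DOL = total CM / EBIT = $19,121,282.70 / $8,862,882.70 = 2.1575.
So EBIT moves 2.1575 × (+12.9%) = +27.8%.

+27.8%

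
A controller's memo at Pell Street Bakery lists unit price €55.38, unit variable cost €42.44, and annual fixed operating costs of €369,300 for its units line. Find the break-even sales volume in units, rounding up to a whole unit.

Unit CM = price − variable cost = €55.38 − €42.44 = €12.94.
Break-even volume = fixed costs ÷ CM per unit = €369,300 ÷ €12.94 = 28,539.41, so 28,540 units.

28,540 units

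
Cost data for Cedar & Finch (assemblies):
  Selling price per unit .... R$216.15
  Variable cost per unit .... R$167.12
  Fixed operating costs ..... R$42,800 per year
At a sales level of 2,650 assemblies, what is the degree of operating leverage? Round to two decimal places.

1.49

Contribution at this volume is 2,650 × R$49.03 = R$129,929.50.
Operating income = contribution − fixed costs = R$129,929.50 − R$42,800 = R$87,129.50.
DOL = contribution ÷ EBIT = R$129,929.50 ÷ R$87,129.50 = 1.4912.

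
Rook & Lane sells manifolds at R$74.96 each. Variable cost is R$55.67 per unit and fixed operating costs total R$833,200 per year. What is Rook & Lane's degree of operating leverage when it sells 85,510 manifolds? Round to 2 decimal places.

At 85,510 units, contribution = 85,510 × R$19.29 = R$1,649,487.90.
EBIT = R$1,649,487.90 − R$833,200 = R$816,287.90.
So DOL = total CM / EBIT = R$1,649,487.90 / R$816,287.90 = 2.0207.

2.02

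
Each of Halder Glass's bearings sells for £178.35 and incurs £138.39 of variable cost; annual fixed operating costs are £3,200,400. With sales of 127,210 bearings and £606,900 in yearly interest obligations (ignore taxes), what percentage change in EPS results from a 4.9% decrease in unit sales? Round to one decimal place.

At 127,210 units, contribution = 127,210 × £39.96 = £5,083,311.60.
Subtracting fixed costs: EBIT = £5,083,311.60 − £3,200,400 = £1,882,911.60.
Interest = £606,900.00, so EBIT − I = £1,276,011.60.
Degree of combined leverage = contribution ÷ (EBIT − I) = £5,083,311.60 ÷ £1,276,011.60 = 3.9838.
EPS therefore changes by 3.9838 × (-4.9%) = -19.5%.

-19.5%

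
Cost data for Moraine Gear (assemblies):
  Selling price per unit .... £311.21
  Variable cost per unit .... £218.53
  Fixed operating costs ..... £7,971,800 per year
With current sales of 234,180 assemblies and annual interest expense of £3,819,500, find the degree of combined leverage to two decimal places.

2.19

Contribution at this volume is 234,180 × £92.68 = £21,703,802.40.
EBIT = £21,703,802.40 − £7,971,800 = £13,732,002.40. Interest = £3,819,500.00.
DOL = £21,703,802.40 ÷ £13,732,002.40 = 1.5805; DFL = £13,732,002.40 ÷ £9,912,502.40 = 1.3853.
Combined leverage = 1.5805 × 1.3853 = 2.1895.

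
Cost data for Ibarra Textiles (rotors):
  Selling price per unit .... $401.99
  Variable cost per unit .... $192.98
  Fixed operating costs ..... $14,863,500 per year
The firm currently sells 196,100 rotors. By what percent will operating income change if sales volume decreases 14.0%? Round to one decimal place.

Total contribution margin = 196,100 × $209.01 = $40,986,861.00.
Operating income = contribution − fixed costs = $40,986,861.00 − $14,863,500 = $26,123,361.00.
DOL = contribution ÷ EBIT = $40,986,861.00 ÷ $26,123,361.00 = 1.5690.
Operating income changes by 1.5690 × -14.0% = -22.0%.

-22.0%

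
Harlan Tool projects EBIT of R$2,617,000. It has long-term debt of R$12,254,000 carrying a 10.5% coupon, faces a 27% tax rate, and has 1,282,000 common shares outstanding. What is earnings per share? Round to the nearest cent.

Pre-tax income = R$2,617,000 − R$1,286,670.00 = R$1,330,330.00.
Net income = R$1,330,330.00 × (1 − 0.27) = R$971,140.90.
EPS = R$971,140.90 ÷ 1,282,000 = R$0.76.

R$0.76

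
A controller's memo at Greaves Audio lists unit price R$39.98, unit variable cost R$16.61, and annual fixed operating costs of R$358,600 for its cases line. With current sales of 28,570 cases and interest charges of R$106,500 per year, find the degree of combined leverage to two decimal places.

At 28,570 units, contribution = 28,570 × R$23.37 = R$667,680.90.
EBIT = R$667,680.90 − R$358,600 = R$309,080.90. Interest = R$106,500.00.
DOL = R$667,680.90 ÷ R$309,080.90 = 2.1602; DFL = R$309,080.90 ÷ R$202,580.90 = 1.5257.
Combined leverage = 2.1602 × 1.5257 = 3.2958.

3.30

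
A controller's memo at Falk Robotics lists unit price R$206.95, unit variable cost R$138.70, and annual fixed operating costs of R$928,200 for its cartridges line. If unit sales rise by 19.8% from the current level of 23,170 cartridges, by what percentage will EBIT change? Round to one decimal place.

+47.9%

Contribution at this volume is 23,170 × R$68.25 = R$1,581,352.50.
Subtracting fixed costs: EBIT = R$1,581,352.50 − R$928,200 = R$653,152.50.
DOL = contribution ÷ EBIT = R$1,581,352.50 ÷ R$653,152.50 = 2.4211.
Operating income changes by 2.4211 × +19.8% = +47.9%.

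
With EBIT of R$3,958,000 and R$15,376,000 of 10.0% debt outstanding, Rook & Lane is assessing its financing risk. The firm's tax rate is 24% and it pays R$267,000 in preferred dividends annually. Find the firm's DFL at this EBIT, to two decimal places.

1.91

Interest = R$1,537,600.00.
Pre-tax preferred-dividend burden = R$267,000 ÷ (1 − 0.24) = R$351,315.79.
DFL = EBIT ÷ [EBIT − I − D_p/(1−t)] = R$3,958,000 ÷ [R$3,958,000 − R$1,537,600.00 − R$351,315.79] = R$3,958,000 ÷ R$2,069,084.21 = 1.9129.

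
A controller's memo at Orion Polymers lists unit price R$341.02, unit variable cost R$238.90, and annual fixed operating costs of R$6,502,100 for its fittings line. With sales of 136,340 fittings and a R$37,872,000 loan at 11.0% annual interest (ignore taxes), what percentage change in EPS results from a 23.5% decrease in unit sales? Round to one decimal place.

-100.5%

Contribution at this volume is 136,340 × R$102.12 = R$13,923,040.80.
Operating income = contribution − fixed costs = R$13,923,040.80 − R$6,502,100 = R$7,420,940.80.
Interest = R$4,165,920.00, so EBIT − I = R$3,255,020.80.
DCL = total CM / (EBIT − I) = R$13,923,040.80 / R$3,255,020.80 = 4.2774.
EPS therefore changes by 4.2774 × (-23.5%) = -100.5%.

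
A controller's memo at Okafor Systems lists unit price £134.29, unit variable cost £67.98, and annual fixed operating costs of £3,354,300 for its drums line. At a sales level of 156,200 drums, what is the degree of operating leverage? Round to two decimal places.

1.48

Total contribution margin = 156,200 × £66.31 = £10,357,622.00.
Subtracting fixed costs: EBIT = £10,357,622.00 − £3,354,300 = £7,003,322.00.
So DOL = total CM / EBIT = £10,357,622.00 / £7,003,322.00 = 1.4790.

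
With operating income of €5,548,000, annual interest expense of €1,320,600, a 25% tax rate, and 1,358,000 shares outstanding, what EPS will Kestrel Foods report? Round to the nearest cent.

Pre-tax income = €5,548,000 − €1,320,600.00 = €4,227,400.00.
After tax at 25%: net income = €4,227,400.00 × 0.75 = €3,170,550.00.
Per share: €3,170,550.00 / 1,358,000 shares = €2.33.

€2.33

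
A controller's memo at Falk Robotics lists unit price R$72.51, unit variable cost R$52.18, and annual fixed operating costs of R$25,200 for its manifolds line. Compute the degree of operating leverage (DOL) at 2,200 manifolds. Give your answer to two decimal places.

2.29

Contribution at this volume is 2,200 × R$20.33 = R$44,726.00.
EBIT = R$44,726.00 − R$25,200 = R$19,526.00.
DOL = contribution ÷ EBIT = R$44,726.00 ÷ R$19,526.00 = 2.2906.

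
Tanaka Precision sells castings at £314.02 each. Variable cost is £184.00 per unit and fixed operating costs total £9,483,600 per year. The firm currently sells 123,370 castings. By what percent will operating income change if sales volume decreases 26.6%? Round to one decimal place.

Contribution at this volume is 123,370 × £130.02 = £16,040,567.40.
Subtracting fixed costs: EBIT = £16,040,567.40 − £9,483,600 = £6,556,967.40.
So DOL = total CM / EBIT = £16,040,567.40 / £6,556,967.40 = 2.4463.
So EBIT moves 2.4463 × (-26.6%) = -65.1%.

-65.1%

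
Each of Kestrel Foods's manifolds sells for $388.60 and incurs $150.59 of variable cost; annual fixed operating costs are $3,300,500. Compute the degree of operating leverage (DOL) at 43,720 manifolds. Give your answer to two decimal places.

Total contribution margin = 43,720 × $238.01 = $10,405,797.20.
Subtracting fixed costs: EBIT = $10,405,797.20 − $3,300,500 = $7,105,297.20.
DOL = contribution ÷ EBIT = $10,405,797.20 ÷ $7,105,297.20 = 1.4645.

1.46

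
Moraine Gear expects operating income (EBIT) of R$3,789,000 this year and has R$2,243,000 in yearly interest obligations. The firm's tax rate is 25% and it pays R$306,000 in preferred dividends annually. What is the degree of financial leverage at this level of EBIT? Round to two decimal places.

3.33

Annual interest charges come to R$2,243,000.00.
Pre-tax preferred-dividend burden = R$306,000 ÷ (1 − 0.25) = R$408,000.00.
DFL = EBIT ÷ [EBIT − I − D_p/(1−t)] = R$3,789,000 ÷ [R$3,789,000 − R$2,243,000.00 − R$408,000.00] = R$3,789,000 ÷ R$1,138,000.00 = 3.3295.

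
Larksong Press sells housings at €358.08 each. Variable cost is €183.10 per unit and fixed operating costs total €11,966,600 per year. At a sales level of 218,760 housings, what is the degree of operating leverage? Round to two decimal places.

Total contribution margin = 218,760 × €174.98 = €38,278,624.80.
EBIT = €38,278,624.80 − €11,966,600 = €26,312,024.80.
DOL = contribution ÷ EBIT = €38,278,624.80 ÷ €26,312,024.80 = 1.4548.

1.45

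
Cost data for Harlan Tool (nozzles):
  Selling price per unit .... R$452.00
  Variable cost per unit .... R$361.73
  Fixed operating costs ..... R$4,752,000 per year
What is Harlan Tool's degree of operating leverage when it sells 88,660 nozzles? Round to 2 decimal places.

At 88,660 units, contribution = 88,660 × R$90.27 = R$8,003,338.20.
Operating income = contribution − fixed costs = R$8,003,338.20 − R$4,752,000 = R$3,251,338.20.
Degree of operating leverage = R$8,003,338.20 / R$3,251,338.20 = 2.4616.

2.46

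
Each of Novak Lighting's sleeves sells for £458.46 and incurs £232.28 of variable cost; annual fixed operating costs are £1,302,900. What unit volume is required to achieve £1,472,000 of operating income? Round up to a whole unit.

12,269 sleeves

Contribution margin per unit = £458.46 − £232.28 = £226.18.
Units = (FC + target) / CM = (£1,302,900 + £1,472,000) / £226.18 = 12,268.55, so 12,269 sleeves.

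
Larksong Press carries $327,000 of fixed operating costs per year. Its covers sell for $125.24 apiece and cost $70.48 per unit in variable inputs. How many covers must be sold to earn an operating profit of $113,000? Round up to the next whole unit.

8,036 covers

Each unit contributes $125.24 − $70.48 = $54.76.
Required volume = (fixed costs + target profit) ÷ CM = ($327,000 + $113,000) ÷ $54.76 = 8,035.06, so 8,036 covers.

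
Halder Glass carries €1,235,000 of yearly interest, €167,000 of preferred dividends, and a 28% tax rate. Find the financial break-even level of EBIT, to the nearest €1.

€1,466,944

Preferred dividends are paid after tax, so their pre-tax equivalent is €167,000 ÷ (1 − 0.28) = €231,944.44.
EPS = 0 when EBIT covers interest plus the pre-tax preferred burden: €1,235,000 + €231,944.44 = €1,466,944.44.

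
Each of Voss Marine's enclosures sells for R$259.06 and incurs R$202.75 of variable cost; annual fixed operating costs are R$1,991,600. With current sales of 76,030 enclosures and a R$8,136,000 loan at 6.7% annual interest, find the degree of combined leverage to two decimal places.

Contribution at this volume is 76,030 × R$56.31 = R$4,281,249.30.
EBIT = R$4,281,249.30 − R$1,991,600 = R$2,289,649.30. Interest = R$545,112.00.
DOL = R$4,281,249.30 ÷ R$2,289,649.30 = 1.8698; DFL = R$2,289,649.30 ÷ R$1,744,537.30 = 1.3125.
Combined leverage = 1.8698 × 1.3125 = 2.4541.

2.45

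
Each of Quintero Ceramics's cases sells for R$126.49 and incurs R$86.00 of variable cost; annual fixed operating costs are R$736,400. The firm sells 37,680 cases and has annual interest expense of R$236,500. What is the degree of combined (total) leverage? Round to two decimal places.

2.76

Total contribution margin = 37,680 × R$40.49 = R$1,525,663.20.
EBIT = R$1,525,663.20 − R$736,400 = R$789,263.20. Interest = R$236,500.00, so EBIT − I = R$552,763.20.
DCL = contribution ÷ (EBIT − I) = R$1,525,663.20 ÷ R$552,763.20 = 2.7601.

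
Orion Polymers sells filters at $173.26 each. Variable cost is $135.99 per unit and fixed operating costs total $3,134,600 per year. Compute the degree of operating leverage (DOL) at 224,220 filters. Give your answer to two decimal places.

Contribution at this volume is 224,220 × $37.27 = $8,356,679.40.
Operating income = contribution − fixed costs = $8,356,679.40 − $3,134,600 = $5,222,079.40.
Degree of operating leverage = $8,356,679.40 / $5,222,079.40 = 1.6003.

1.60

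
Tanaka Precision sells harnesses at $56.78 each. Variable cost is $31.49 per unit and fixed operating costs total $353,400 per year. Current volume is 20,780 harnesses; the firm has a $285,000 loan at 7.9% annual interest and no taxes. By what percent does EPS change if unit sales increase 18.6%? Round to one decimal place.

+65.3%

At 20,780 units, contribution = 20,780 × $25.29 = $525,526.20.
Operating income = contribution − fixed costs = $525,526.20 − $353,400 = $172,126.20.
After interest of $22,515.00, pre-tax earnings = $149,611.20.
Degree of combined leverage = contribution ÷ (EBIT − I) = $525,526.20 ÷ $149,611.20 = 3.5126.
EPS therefore changes by 3.5126 × (+18.6%) = +65.3%.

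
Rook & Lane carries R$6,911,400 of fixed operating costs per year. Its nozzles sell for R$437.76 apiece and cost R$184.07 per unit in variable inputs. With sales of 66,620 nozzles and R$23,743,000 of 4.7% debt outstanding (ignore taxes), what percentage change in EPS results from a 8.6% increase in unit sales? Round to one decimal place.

Contribution at this volume is 66,620 × R$253.69 = R$16,900,827.80.
EBIT = R$16,900,827.80 − R$6,911,400 = R$9,989,427.80.
Interest = R$1,115,921.00, so EBIT − I = R$8,873,506.80.
DCL = total CM / (EBIT − I) = R$16,900,827.80 / R$8,873,506.80 = 1.9046.
%ΔEPS = DCL × %ΔSales = 1.9046 × +8.6% = +16.4%.

+16.4%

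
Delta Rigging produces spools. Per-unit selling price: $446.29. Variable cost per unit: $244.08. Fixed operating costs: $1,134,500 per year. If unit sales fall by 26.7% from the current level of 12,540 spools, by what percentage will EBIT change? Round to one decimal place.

Contribution at this volume is 12,540 × $202.21 = $2,535,713.40.
Operating income = contribution − fixed costs = $2,535,713.40 − $1,134,500 = $1,401,213.40.
Degree of operating leverage = $2,535,713.40 / $1,401,213.40 = 1.8097.
So EBIT moves 1.8097 × (-26.7%) = -48.3%.

-48.3%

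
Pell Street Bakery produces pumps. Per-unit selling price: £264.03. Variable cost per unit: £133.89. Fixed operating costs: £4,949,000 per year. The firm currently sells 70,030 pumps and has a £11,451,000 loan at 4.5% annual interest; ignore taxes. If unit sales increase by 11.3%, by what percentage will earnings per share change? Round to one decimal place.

Total contribution margin = 70,030 × £130.14 = £9,113,704.20.
EBIT = £9,113,704.20 − £4,949,000 = £4,164,704.20.
After interest of £515,295.00, pre-tax earnings = £3,649,409.20.
Degree of combined leverage = contribution ÷ (EBIT − I) = £9,113,704.20 ÷ £3,649,409.20 = 2.4973.
%ΔEPS = DCL × %ΔSales = 2.4973 × +11.3% = +28.2%.

+28.2%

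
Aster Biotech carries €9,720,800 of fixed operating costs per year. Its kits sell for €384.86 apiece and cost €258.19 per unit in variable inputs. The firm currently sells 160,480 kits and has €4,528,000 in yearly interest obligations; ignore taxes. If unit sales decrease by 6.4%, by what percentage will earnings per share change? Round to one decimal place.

At 160,480 units, contribution = 160,480 × €126.67 = €20,328,001.60.
Subtracting fixed costs: EBIT = €20,328,001.60 − €9,720,800 = €10,607,201.60.
After interest of €4,528,000.00, pre-tax earnings = €6,079,201.60.
Degree of combined leverage = contribution ÷ (EBIT − I) = €20,328,001.60 ÷ €6,079,201.60 = 3.3439.
%ΔEPS = DCL × %ΔSales = 3.3439 × -6.4% = -21.4%.

-21.4%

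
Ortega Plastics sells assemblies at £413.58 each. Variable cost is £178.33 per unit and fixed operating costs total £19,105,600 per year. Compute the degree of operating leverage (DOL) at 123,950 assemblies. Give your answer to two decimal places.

2.90

At 123,950 units, contribution = 123,950 × £235.25 = £29,159,237.50.
Subtracting fixed costs: EBIT = £29,159,237.50 − £19,105,600 = £10,053,637.50.
So DOL = total CM / EBIT = £29,159,237.50 / £10,053,637.50 = 2.9004.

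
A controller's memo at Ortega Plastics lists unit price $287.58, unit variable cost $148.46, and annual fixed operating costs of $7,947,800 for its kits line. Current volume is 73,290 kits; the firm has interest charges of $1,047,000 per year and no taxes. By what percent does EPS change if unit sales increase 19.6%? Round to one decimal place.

Total contribution margin = 73,290 × $139.12 = $10,196,104.80.
EBIT = $10,196,104.80 − $7,947,800 = $2,248,304.80.
Interest = $1,047,000.00, so EBIT − I = $1,201,304.80.
DCL = total CM / (EBIT − I) = $10,196,104.80 / $1,201,304.80 = 8.4875.
%ΔEPS = DCL × %ΔSales = 8.4875 × +19.6% = +166.4%.

+166.4%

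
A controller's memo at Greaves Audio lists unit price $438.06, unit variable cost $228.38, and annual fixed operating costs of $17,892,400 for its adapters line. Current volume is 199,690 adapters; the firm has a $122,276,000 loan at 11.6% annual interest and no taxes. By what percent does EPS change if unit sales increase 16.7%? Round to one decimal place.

+71.4%

Contribution at this volume is 199,690 × $209.68 = $41,870,999.20.
Subtracting fixed costs: EBIT = $41,870,999.20 − $17,892,400 = $23,978,599.20.
After interest of $14,184,016.00, pre-tax earnings = $9,794,583.20.
DCL = total CM / (EBIT − I) = $41,870,999.20 / $9,794,583.20 = 4.2749.
%ΔEPS = DCL × %ΔSales = 4.2749 × +16.7% = +71.4%.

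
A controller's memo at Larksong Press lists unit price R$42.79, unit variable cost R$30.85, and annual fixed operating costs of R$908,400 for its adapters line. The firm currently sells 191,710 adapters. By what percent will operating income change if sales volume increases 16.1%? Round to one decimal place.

+26.7%

Contribution at this volume is 191,710 × R$11.94 = R$2,289,017.40.
Operating income = contribution − fixed costs = R$2,289,017.40 − R$908,400 = R$1,380,617.40.
So DOL = total CM / EBIT = R$2,289,017.40 / R$1,380,617.40 = 1.6580.
Operating income changes by 1.6580 × +16.1% = +26.7%.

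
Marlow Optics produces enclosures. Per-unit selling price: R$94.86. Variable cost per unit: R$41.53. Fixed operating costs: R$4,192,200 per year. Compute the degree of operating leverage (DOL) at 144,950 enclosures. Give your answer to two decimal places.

At 144,950 units, contribution = 144,950 × R$53.33 = R$7,730,183.50.
Subtracting fixed costs: EBIT = R$7,730,183.50 − R$4,192,200 = R$3,537,983.50.
Degree of operating leverage = R$7,730,183.50 / R$3,537,983.50 = 2.1849.

2.18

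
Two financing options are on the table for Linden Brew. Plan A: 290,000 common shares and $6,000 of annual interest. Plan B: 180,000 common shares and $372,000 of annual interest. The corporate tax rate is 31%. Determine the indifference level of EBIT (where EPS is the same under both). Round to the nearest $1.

$970,909

Set EPS_A = EPS_B: (EBIT − $6,000)(1 − 0.31) ÷ 290,000 = (EBIT − $372,000)(1 − 0.31) ÷ 180,000.
The (1 − t) factor cancels: (EBIT − 6,000) × 180,000 = (EBIT − 372,000) × 290,000.
Solving, EBIT = (372,000·290,000 − 6,000·180,000) / (290,000 − 180,000) = 106,800,000,000 / 110,000 = 970,909.09.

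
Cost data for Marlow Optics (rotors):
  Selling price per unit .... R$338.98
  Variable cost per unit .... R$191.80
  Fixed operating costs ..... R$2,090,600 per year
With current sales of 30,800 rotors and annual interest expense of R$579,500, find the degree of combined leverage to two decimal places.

2.43

At 30,800 units, contribution = 30,800 × R$147.18 = R$4,533,144.00.
Subtracting fixed costs: EBIT = R$4,533,144.00 − R$2,090,600 = R$2,442,544.00. Interest = R$579,500.00, so EBIT − I = R$1,863,044.00.
Degree of total leverage = total CM / (EBIT − interest) = R$4,533,144.00 / R$1,863,044.00 = 2.4332.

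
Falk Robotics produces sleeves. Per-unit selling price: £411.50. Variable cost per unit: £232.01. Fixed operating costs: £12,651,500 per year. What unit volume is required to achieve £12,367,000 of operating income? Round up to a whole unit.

139,387 sleeves

Each unit contributes £411.50 − £232.01 = £179.49.
Required volume = (fixed costs + target profit) ÷ CM = (£12,651,500 + £12,367,000) ÷ £179.49 = 139,386.60, so 139,387 sleeves.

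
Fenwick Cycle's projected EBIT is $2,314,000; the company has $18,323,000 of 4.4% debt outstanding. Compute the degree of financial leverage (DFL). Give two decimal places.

1.53

Annual interest charges come to $806,212.00.
DFL = EBIT ÷ (EBIT − I) = $2,314,000 ÷ ($2,314,000 − $806,212.00) = $2,314,000 ÷ $1,507,788.00 = 1.5347.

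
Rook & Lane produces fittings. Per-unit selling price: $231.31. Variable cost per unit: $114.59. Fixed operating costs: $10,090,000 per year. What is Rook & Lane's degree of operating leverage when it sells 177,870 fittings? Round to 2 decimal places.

Total contribution margin = 177,870 × $116.72 = $20,760,986.40.
Operating income = contribution − fixed costs = $20,760,986.40 − $10,090,000 = $10,670,986.40.
DOL = contribution ÷ EBIT = $20,760,986.40 ÷ $10,670,986.40 = 1.9456.

1.95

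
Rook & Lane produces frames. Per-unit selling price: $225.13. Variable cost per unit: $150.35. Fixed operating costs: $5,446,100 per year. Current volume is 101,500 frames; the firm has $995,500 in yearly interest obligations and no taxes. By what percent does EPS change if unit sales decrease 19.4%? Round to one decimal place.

-128.2%

At 101,500 units, contribution = 101,500 × $74.78 = $7,590,170.00.
Subtracting fixed costs: EBIT = $7,590,170.00 − $5,446,100 = $2,144,070.00.
Interest = $995,500.00, so EBIT − I = $1,148,570.00.
DCL = total CM / (EBIT − I) = $7,590,170.00 / $1,148,570.00 = 6.6084.
EPS therefore changes by 6.6084 × (-19.4%) = -128.2%.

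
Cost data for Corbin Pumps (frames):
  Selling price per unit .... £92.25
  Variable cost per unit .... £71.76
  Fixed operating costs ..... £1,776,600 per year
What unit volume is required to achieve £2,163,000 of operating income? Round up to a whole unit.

192,270 frames

Unit CM = price − variable cost = £92.25 − £71.76 = £20.49.
Need Q such that Q × £20.49 − £1,776,600 = £2,163,000, i.e. Q = £3,939,600 / £20.49 = 192,269.40 → 192,270.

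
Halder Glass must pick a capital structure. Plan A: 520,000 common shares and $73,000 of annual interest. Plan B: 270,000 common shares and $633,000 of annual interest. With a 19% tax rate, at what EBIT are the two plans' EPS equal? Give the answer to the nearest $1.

$1,237,800

Set EPS_A = EPS_B: (EBIT − $73,000)(1 − 0.19) ÷ 520,000 = (EBIT − $633,000)(1 − 0.19) ÷ 270,000.
Cancelling (1 − t) and cross-multiplying: 270,000·(EBIT − 73,000) = 520,000·(EBIT − 633,000).
EBIT × (520,000 − 270,000) = 633,000 × 520,000 − 73,000 × 270,000 = 309,450,000,000, so EBIT = 309,450,000,000 ÷ 250,000 = 1,237,800.00.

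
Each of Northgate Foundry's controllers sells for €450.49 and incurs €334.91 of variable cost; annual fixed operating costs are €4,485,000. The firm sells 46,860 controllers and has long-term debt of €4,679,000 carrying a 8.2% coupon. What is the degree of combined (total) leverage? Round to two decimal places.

Total contribution margin = 46,860 × €115.58 = €5,416,078.80.
Subtracting fixed costs: EBIT = €5,416,078.80 − €4,485,000 = €931,078.80. Interest = €383,678.00, so EBIT − I = €547,400.80.
DCL = contribution ÷ (EBIT − I) = €5,416,078.80 ÷ €547,400.80 = 9.8942.

9.89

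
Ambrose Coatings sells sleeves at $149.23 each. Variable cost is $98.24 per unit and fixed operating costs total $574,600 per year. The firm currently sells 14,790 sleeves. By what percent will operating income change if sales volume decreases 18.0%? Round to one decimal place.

-75.6%

Contribution at this volume is 14,790 × $50.99 = $754,142.10.
Operating income = contribution − fixed costs = $754,142.10 − $574,600 = $179,542.10.
Degree of operating leverage = $754,142.10 / $179,542.10 = 4.2004.
Operating income changes by 4.2004 × -18.0% = -75.6%.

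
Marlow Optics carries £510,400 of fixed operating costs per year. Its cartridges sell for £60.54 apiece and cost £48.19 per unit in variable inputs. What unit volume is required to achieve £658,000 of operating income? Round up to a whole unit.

94,608 cartridges

Contribution margin per unit = £60.54 − £48.19 = £12.35.
Need Q such that Q × £12.35 − £510,400 = £658,000, i.e. Q = £1,168,400 / £12.35 = 94,607.29 → 94,608.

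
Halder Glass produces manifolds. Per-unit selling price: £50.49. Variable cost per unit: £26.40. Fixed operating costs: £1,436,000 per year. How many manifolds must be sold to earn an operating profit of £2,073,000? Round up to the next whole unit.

145,663 manifolds

Unit CM = price − variable cost = £50.49 − £26.40 = £24.09.
Units = (FC + target) / CM = (£1,436,000 + £2,073,000) / £24.09 = 145,662.10, so 145,663 manifolds.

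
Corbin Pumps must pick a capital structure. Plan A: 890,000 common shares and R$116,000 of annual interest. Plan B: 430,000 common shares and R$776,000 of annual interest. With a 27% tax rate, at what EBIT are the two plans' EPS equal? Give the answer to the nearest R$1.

Set EPS_A = EPS_B: (EBIT − R$116,000)(1 − 0.27) ÷ 890,000 = (EBIT − R$776,000)(1 − 0.27) ÷ 430,000.
The (1 − t) factor cancels: (EBIT − 116,000) × 430,000 = (EBIT − 776,000) × 890,000.
Solving, EBIT = (776,000·890,000 − 116,000·430,000) / (890,000 − 430,000) = 640,760,000,000 / 460,000 = 1,392,956.52.

R$1,392,957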